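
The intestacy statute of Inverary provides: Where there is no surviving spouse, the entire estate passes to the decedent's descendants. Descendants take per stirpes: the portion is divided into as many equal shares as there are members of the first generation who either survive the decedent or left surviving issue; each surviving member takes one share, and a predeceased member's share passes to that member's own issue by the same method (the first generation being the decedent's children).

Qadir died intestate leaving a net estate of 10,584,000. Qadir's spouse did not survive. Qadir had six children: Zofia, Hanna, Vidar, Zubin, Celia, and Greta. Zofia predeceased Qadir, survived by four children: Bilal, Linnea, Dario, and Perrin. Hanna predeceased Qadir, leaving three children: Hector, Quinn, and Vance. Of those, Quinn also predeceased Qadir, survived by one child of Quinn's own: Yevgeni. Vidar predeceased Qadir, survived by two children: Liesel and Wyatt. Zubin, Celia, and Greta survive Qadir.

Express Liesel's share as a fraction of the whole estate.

Liesel receives 1/12 of the estate.

The entire 10,584,000 passes to the descendants.
That amount (10,584,000) is divided into 6 shares of 1,764,000: Zubin, Celia, and Greta each take 1,764,000; Zofia's 1,764,000 share passes to Zofia's issue; Hanna's 1,764,000 share passes to Hanna's issue; Vidar's 1,764,000 share passes to Vidar's issue.
Zofia's share (1,764,000) is divided into 4 shares of 441,000: Bilal, Linnea, Dario, and Perrin each take 441,000.
Hanna's share (1,764,000) is divided into 3 shares of 588,000: Hector and Vance each take 588,000; Quinn's 588,000 share passes to Quinn's issue.
Quinn's share (588,000) passes entirely to Yevgeni.
Vidar's share (1,764,000) is divided into 2 shares of 882,000: Liesel and Wyatt each take 882,000.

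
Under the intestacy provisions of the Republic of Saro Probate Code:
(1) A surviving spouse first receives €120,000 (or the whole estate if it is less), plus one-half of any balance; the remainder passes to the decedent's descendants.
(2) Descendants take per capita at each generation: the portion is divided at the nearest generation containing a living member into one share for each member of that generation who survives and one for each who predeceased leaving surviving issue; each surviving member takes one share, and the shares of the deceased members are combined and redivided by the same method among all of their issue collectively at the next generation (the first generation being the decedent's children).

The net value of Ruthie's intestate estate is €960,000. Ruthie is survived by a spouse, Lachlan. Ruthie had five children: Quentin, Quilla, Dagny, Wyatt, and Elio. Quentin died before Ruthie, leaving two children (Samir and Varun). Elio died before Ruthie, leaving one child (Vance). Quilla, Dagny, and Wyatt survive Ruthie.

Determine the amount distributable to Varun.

Lachlan first takes €120,000, leaving a balance of €840,000. Lachlan then takes one-half of the balance (€420,000), for a total of €540,000. The remaining €420,000 passes to the descendants.
The descendants' portion (€420,000) is divided at the children's generation into 5 shares of €84,000. Quilla, Dagny, and Wyatt each take €84,000. The 2 shares of the deceased (Quentin and Elio) are combined into a pool of €168,000.
That pool (€168,000) is divided at the grandchildren's generation equally among Samir, Varun, and Vance: €56,000 each.

Varun receives €56,000.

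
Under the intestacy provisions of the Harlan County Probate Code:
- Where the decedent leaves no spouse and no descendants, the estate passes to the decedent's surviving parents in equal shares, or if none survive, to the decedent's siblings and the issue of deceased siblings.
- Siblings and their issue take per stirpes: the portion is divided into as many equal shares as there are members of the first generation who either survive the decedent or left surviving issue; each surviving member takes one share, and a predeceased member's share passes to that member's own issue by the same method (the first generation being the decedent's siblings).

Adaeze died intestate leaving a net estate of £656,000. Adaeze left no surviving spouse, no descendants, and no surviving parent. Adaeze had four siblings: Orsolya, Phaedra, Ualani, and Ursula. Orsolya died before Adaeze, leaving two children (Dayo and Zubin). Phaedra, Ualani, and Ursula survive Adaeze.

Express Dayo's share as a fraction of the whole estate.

Dayo receives 1/8 of the estate.

The entire £656,000 passes to the siblings and their issue.
That amount (£656,000) is divided into 4 shares of £164,000: Phaedra, Ualani, and Ursula each take £164,000; Orsolya's £164,000 share passes to Orsolya's issue.
Orsolya's share (£164,000) is divided into 2 shares of £82,000: Dayo and Zubin each take £82,000.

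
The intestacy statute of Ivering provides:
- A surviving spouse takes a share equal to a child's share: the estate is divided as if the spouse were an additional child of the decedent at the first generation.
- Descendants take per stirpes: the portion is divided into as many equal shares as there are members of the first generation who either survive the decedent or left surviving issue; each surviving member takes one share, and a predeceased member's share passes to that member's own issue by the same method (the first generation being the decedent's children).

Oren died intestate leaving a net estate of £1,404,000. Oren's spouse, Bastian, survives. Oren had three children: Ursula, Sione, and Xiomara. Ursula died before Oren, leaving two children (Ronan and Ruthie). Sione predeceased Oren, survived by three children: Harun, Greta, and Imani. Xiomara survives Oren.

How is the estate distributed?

Bastian: £351,000; Ronan: £175,500; Ruthie: £175,500; Harun: £117,000; Greta: £117,000; Imani: £117,000; Xiomara: £351,000

The spouse counts as an additional share at the children's level, so there are 4 primary shares of £351,000. Bastian takes one such share (£351,000).
The children's combined portion (£1,053,000) is divided into 3 shares of £351,000: Xiomara takes £351,000; Ursula's £351,000 share passes to Ursula's issue; Sione's £351,000 share passes to Sione's issue.
Ursula's share (£351,000) is divided into 2 shares of £175,500: Ronan and Ruthie each take £175,500.
Sione's share (£351,000) is divided into 3 shares of £117,000: Harun, Greta, and Imani each take £117,000.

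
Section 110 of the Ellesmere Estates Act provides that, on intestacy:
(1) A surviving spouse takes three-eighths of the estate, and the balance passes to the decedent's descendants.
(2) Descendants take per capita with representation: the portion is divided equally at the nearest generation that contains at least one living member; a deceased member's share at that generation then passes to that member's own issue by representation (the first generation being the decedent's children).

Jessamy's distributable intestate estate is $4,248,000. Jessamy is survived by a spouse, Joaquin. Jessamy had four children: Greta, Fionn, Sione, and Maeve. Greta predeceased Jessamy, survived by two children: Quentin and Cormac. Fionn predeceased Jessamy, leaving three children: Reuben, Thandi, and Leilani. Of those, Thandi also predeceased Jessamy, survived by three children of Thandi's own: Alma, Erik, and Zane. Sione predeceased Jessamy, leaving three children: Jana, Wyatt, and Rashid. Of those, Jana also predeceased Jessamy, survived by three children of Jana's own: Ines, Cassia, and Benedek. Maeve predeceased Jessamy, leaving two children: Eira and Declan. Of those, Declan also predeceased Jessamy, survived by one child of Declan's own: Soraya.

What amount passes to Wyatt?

Joaquin takes three-eighths of $4,248,000 = $1,593,000. The remaining $2,655,000 passes to the descendants.
No child survives, so the initial division is made at the grandchildren's generation.
The descendants' portion ($2,655,000) is divided into 10 shares of $265,500: Quentin, Cormac, Reuben, Leilani, Wyatt, Rashid, and Eira each take $265,500; Thandi's $265,500 share passes to Thandi's issue; Jana's $265,500 share passes to Jana's issue; Declan's $265,500 share passes to Declan's issue.
Thandi's share ($265,500) is divided into 3 shares of $88,500: Alma, Erik, and Zane each take $88,500.
Jana's share ($265,500) is divided into 3 shares of $88,500: Ines, Cassia, and Benedek each take $88,500.
Declan's share ($265,500) passes entirely to Soraya.

Wyatt receives $265,500.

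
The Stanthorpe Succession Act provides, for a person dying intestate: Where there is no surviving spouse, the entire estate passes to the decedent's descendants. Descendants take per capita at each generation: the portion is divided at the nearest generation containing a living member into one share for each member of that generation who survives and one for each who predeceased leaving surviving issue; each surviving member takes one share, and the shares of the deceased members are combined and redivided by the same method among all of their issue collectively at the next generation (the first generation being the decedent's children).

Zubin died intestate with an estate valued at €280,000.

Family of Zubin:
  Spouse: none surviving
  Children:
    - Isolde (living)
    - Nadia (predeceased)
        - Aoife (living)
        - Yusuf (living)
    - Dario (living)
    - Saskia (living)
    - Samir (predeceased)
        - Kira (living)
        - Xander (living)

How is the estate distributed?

Isolde: €56,000; Aoife: €28,000; Yusuf: €28,000; Dario: €56,000; Saskia: €56,000; Kira: €28,000; Xander: €28,000

The entire €280,000 passes to the descendants.
That amount (€280,000) is divided at the children's generation into 5 shares of €56,000. Isolde, Dario, and Saskia each take €56,000. The 2 shares of the deceased (Nadia and Samir) are combined into a pool of €112,000.
That pool (€112,000) is divided at the grandchildren's generation equally among Aoife, Yusuf, Kira, and Xander: €28,000 each.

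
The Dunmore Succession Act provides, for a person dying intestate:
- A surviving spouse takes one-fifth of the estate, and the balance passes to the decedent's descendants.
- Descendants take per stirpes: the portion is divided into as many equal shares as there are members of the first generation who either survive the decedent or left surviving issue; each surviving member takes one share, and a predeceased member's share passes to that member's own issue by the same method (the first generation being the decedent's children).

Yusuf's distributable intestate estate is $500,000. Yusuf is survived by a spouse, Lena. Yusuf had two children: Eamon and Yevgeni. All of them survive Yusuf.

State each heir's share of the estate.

Lena: $100,000; Eamon: $200,000; Yevgeni: $200,000

Lena takes one-fifth of $500,000 = $100,000. The remaining $400,000 passes to the descendants.
The descendants' portion ($400,000) is divided into 2 shares of $200,000: Eamon and Yevgeni each take $200,000.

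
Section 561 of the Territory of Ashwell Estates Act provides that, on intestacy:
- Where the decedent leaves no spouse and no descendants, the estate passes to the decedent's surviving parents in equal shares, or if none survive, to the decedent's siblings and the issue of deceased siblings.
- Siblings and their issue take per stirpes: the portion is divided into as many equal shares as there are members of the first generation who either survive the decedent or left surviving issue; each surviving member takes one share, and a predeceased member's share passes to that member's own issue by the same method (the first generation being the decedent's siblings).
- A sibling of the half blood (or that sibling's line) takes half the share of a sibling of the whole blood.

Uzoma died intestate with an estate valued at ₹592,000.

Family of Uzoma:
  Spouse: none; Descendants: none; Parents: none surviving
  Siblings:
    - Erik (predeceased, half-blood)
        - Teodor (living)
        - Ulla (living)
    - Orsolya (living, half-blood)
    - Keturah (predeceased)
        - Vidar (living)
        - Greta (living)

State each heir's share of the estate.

Teodor: ₹74,000; Ulla: ₹74,000; Orsolya: ₹148,000; Vidar: ₹148,000; Greta: ₹148,000

The entire ₹592,000 passes to the siblings and their issue.
Counting each half-blood sibling's line as half a unit, there are 2 units in ₹592,000, so one unit is ₹296,000. Whole-blood lines (Keturah) take ₹296,000 each; half-blood lines (Erik and Orsolya) take ₹148,000 each.
Erik's share (₹148,000) is divided into 2 shares of ₹74,000: Teodor and Ulla each take ₹74,000.
Keturah's share (₹296,000) is divided into 2 shares of ₹148,000: Vidar and Greta each take ₹148,000.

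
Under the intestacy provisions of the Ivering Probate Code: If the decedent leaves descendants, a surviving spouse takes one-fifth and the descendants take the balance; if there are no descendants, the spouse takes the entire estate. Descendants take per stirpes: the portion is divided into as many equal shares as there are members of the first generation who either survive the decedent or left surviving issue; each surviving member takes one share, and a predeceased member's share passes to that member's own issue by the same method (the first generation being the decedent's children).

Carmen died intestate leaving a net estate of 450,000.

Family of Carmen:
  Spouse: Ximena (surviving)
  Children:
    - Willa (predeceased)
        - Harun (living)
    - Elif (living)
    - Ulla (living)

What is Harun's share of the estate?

Harun receives 120,000.

Ximena takes one-fifth of 450,000 = 90,000. The remaining 360,000 passes to the descendants.
The descendants' portion (360,000) is divided into 3 shares of 120,000: Elif and Ulla each take 120,000; Willa's 120,000 share passes to Willa's issue.
Willa's share (120,000) passes entirely to Harun.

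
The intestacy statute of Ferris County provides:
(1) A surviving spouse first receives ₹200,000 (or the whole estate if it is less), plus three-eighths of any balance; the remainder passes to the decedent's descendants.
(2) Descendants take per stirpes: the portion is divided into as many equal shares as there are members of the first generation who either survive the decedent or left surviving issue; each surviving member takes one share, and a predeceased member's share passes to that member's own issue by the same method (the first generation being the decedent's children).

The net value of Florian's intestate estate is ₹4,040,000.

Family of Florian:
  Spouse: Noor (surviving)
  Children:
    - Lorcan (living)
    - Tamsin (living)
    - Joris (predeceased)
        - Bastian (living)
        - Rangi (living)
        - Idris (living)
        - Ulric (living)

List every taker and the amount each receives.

Noor first takes ₹200,000, leaving a balance of ₹3,840,000. Noor then takes three-eighths of the balance (₹1,440,000), for a total of ₹1,640,000. The remaining ₹2,400,000 passes to the descendants.
The descendants' portion (₹2,400,000) is divided into 3 shares of ₹800,000: Lorcan and Tamsin each take ₹800,000; Joris's ₹800,000 share passes to Joris's issue.
Joris's share (₹800,000) is divided into 4 shares of ₹200,000: Bastian, Rangi, Idris, and Ulric each take ₹200,000.

Noor: ₹1,640,000; Lorcan: ₹800,000; Tamsin: ₹800,000; Bastian: ₹200,000; Rangi: ₹200,000; Idris: ₹200,000; Ulric: ₹200,000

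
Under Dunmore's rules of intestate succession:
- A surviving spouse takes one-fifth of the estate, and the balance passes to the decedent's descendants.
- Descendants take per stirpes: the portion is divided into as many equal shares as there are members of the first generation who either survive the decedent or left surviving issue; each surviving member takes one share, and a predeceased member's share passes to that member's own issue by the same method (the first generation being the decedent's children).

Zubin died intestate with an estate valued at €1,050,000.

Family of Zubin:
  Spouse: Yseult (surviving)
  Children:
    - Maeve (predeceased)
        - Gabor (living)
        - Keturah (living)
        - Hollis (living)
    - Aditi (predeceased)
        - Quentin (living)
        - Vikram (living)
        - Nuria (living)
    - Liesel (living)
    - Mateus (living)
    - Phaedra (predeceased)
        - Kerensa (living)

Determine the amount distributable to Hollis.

Hollis receives €56,000.

Yseult takes one-fifth of €1,050,000 = €210,000. The remaining €840,000 passes to the descendants.
The descendants' portion (€840,000) is divided into 5 shares of €168,000: Liesel and Mateus each take €168,000; Maeve's €168,000 share passes to Maeve's issue; Aditi's €168,000 share passes to Aditi's issue; Phaedra's €168,000 share passes to Phaedra's issue.
Maeve's share (€168,000) is divided into 3 shares of €56,000: Gabor, Keturah, and Hollis each take €56,000.
Aditi's share (€168,000) is divided into 3 shares of €56,000: Quentin, Vikram, and Nuria each take €56,000.
Phaedra's share (€168,000) passes entirely to Kerensa.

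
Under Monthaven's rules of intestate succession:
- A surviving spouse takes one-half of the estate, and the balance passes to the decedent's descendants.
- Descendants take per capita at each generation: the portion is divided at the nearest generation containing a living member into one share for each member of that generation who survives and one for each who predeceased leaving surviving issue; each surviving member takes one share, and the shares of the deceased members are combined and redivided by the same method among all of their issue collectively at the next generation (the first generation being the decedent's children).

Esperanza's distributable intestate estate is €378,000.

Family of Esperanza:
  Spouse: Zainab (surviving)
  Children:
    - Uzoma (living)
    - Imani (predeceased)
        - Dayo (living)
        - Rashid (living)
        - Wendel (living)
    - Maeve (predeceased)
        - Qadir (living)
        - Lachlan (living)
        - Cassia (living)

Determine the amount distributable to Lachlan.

Zainab takes one-half of €378,000 = €189,000. The remaining €189,000 passes to the descendants.
The descendants' portion (€189,000) is divided at the children's generation into 3 shares of €63,000. Uzoma takes €63,000. The 2 shares of the deceased (Imani and Maeve) are combined into a pool of €126,000.
That pool (€126,000) is divided at the grandchildren's generation equally among Dayo, Rashid, Wendel, Qadir, Lachlan, and Cassia: €21,000 each.

Lachlan receives €21,000.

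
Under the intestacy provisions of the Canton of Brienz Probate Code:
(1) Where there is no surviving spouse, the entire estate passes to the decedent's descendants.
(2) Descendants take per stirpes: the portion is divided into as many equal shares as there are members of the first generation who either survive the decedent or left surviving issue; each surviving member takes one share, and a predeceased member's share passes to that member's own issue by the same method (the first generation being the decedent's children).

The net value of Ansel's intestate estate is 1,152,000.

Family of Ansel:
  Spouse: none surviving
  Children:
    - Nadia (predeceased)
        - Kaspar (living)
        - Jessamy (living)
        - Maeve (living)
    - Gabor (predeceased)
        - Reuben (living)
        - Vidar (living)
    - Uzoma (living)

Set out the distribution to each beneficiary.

The entire 1,152,000 passes to the descendants.
That amount (1,152,000) is divided into 3 shares of 384,000: Uzoma takes 384,000; Nadia's 384,000 share passes to Nadia's issue; Gabor's 384,000 share passes to Gabor's issue.
Nadia's share (384,000) is divided into 3 shares of 128,000: Kaspar, Jessamy, and Maeve each take 128,000.
Gabor's share (384,000) is divided into 2 shares of 192,000: Reuben and Vidar each take 192,000.

Kaspar: 128,000; Jessamy: 128,000; Maeve: 128,000; Reuben: 192,000; Vidar: 192,000; Uzoma: 384,000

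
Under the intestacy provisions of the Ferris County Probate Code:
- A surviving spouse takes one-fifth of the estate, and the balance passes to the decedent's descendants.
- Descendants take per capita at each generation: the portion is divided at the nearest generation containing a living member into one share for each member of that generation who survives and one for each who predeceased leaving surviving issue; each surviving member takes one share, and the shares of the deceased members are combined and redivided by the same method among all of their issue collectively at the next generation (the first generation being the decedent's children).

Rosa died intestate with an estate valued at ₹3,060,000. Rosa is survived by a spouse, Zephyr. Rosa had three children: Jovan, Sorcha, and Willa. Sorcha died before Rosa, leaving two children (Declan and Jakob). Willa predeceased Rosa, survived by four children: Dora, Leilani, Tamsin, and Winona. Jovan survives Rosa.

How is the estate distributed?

Zephyr: ₹612,000; Jovan: ₹816,000; Declan: ₹272,000; Jakob: ₹272,000; Dora: ₹272,000; Leilani: ₹272,000; Tamsin: ₹272,000; Winona: ₹272,000

Zephyr takes one-fifth of ₹3,060,000 = ₹612,000. The remaining ₹2,448,000 passes to the descendants.
The descendants' portion (₹2,448,000) is divided at the children's generation into 3 shares of ₹816,000. Jovan takes ₹816,000. The 2 shares of the deceased (Sorcha and Willa) are combined into a pool of ₹1,632,000.
That pool (₹1,632,000) is divided at the grandchildren's generation equally among Declan, Jakob, Dora, Leilani, Tamsin, and Winona: ₹272,000 each.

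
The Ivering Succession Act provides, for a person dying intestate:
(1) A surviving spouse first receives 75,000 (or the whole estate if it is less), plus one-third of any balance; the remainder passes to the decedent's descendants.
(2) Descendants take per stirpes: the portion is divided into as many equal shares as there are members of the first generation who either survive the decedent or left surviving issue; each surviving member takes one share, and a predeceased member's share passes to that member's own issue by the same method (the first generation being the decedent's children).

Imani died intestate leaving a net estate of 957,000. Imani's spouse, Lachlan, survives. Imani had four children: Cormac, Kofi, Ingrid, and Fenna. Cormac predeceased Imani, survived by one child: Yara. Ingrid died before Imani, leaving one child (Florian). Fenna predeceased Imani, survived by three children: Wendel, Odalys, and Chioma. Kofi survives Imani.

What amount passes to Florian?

Florian receives 147,000.

Lachlan first takes 75,000, leaving a balance of 882,000. Lachlan then takes one-third of the balance (294,000), for a total of 369,000. The remaining 588,000 passes to the descendants.
The descendants' portion (588,000) is divided into 4 shares of 147,000: Kofi takes 147,000; Cormac's 147,000 share passes to Cormac's issue; Ingrid's 147,000 share passes to Ingrid's issue; Fenna's 147,000 share passes to Fenna's issue.
Cormac's share (147,000) passes entirely to Yara.
Ingrid's share (147,000) passes entirely to Florian.
Fenna's share (147,000) is divided into 3 shares of 49,000: Wendel, Odalys, and Chioma each take 49,000.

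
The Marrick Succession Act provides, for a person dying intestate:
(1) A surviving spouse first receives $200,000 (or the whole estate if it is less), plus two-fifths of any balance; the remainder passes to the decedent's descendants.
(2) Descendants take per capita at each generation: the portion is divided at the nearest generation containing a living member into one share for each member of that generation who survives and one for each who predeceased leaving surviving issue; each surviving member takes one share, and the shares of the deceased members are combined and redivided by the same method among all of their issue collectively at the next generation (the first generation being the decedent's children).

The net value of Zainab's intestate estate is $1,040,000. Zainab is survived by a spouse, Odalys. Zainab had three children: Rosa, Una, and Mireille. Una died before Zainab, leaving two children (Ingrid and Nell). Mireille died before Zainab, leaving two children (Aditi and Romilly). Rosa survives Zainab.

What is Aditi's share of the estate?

Aditi receives $84,000.

Odalys first takes $200,000, leaving a balance of $840,000. Odalys then takes two-fifths of the balance ($336,000), for a total of $536,000. The remaining $504,000 passes to the descendants.
The descendants' portion ($504,000) is divided at the children's generation into 3 shares of $168,000. Rosa takes $168,000. The 2 shares of the deceased (Una and Mireille) are combined into a pool of $336,000.
That pool ($336,000) is divided at the grandchildren's generation equally among Ingrid, Nell, Aditi, and Romilly: $84,000 each.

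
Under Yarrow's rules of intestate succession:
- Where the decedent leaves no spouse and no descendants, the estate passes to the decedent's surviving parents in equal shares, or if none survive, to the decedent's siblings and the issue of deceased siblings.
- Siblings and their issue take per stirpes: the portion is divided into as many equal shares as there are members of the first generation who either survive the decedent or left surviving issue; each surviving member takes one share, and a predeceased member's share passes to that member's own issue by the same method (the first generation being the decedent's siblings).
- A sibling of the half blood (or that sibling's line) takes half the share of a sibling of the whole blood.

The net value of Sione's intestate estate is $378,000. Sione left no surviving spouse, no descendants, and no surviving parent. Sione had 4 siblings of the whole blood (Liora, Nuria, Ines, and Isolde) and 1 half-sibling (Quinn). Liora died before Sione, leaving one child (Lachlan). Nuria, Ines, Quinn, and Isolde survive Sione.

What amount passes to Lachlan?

Lachlan receives $84,000.

The entire $378,000 passes to the siblings and their issue.
Counting each half-blood sibling's line as half a unit, there are 9/2 units in $378,000, so one unit is $84,000. Whole-blood lines (Liora, Nuria, Ines, and Isolde) take $84,000 each; half-blood lines (Quinn) take $42,000 each.
Liora's share ($84,000) passes entirely to Lachlan.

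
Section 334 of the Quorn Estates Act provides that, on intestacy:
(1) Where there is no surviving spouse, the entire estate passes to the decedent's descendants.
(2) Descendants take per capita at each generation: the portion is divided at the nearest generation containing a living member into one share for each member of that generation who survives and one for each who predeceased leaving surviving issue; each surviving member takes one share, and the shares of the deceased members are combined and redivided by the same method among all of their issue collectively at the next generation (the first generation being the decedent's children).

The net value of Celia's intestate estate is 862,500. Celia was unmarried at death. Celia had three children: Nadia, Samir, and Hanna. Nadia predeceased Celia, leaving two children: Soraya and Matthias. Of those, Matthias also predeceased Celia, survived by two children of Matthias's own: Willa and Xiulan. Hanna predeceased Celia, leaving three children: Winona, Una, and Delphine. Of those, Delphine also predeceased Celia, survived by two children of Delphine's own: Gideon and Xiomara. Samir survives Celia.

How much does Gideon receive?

Gideon receives 57,500.

The entire 862,500 passes to the descendants.
That amount (862,500) is divided at the children's generation into 3 shares of 287,500. Samir takes 287,500. The 2 shares of the deceased (Nadia and Hanna) are combined into a pool of 575,000.
That pool (575,000) is divided at the grandchildren's generation into 5 shares of 115,000. Soraya, Winona, and Una each take 115,000. The 2 shares of the deceased (Matthias and Delphine) are combined into a pool of 230,000.
That pool (230,000) is divided at the great-grandchildren's generation equally among Willa, Xiulan, Gideon, and Xiomara: 57,500 each.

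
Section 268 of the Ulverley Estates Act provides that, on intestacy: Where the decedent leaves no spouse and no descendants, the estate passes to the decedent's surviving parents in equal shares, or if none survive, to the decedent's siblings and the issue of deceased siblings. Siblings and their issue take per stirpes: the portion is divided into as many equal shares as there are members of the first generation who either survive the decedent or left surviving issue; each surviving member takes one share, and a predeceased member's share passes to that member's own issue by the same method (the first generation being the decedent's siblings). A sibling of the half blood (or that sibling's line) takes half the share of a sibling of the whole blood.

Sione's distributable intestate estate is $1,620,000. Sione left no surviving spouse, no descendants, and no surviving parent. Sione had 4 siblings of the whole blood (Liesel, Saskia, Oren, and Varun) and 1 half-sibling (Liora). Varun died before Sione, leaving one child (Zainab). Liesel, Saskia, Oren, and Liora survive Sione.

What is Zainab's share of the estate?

The entire $1,620,000 passes to the siblings and their issue.
Counting each half-blood sibling's line as half a unit, there are 9/2 units in $1,620,000, so one unit is $360,000. Whole-blood lines (Liesel, Saskia, Oren, and Varun) take $360,000 each; half-blood lines (Liora) take $180,000 each.
Varun's share ($360,000) passes entirely to Zainab.

Zainab receives $360,000.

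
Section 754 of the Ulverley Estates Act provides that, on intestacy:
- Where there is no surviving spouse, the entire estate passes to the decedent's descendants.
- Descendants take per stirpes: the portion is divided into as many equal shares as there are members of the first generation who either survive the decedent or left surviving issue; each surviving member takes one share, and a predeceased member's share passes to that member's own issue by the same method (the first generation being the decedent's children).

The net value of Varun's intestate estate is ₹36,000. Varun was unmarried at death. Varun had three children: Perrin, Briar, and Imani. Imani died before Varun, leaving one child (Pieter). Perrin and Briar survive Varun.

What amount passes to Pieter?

The entire ₹36,000 passes to the descendants.
That amount (₹36,000) is divided into 3 shares of ₹12,000: Perrin and Briar each take ₹12,000; Imani's ₹12,000 share passes to Imani's issue.
Imani's share (₹12,000) passes entirely to Pieter.

Pieter receives ₹12,000.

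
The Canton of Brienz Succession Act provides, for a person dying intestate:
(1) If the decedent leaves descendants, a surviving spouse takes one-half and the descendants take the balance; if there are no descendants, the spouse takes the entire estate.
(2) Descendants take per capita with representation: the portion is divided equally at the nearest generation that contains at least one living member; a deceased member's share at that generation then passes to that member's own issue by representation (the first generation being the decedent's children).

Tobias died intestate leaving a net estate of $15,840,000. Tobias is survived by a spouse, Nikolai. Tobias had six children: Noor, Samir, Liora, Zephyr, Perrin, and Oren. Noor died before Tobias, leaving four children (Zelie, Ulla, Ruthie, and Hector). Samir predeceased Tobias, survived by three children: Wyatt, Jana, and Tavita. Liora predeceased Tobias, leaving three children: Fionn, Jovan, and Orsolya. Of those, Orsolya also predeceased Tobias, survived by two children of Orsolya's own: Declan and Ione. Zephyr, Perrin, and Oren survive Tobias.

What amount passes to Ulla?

Ulla receives $330,000.

Nikolai takes one-half of $15,840,000 = $7,920,000. The remaining $7,920,000 passes to the descendants.
The descendants' portion ($7,920,000) is divided into 6 shares of $1,320,000: Zephyr, Perrin, and Oren each take $1,320,000; Noor's $1,320,000 share passes to Noor's issue; Samir's $1,320,000 share passes to Samir's issue; Liora's $1,320,000 share passes to Liora's issue.
Noor's share ($1,320,000) is divided into 4 shares of $330,000: Zelie, Ulla, Ruthie, and Hector each take $330,000.
Samir's share ($1,320,000) is divided into 3 shares of $440,000: Wyatt, Jana, and Tavita each take $440,000.
Liora's share ($1,320,000) is divided into 3 shares of $440,000: Fionn and Jovan each take $440,000; Orsolya's $440,000 share passes to Orsolya's issue.
Orsolya's share ($440,000) is divided into 2 shares of $220,000: Declan and Ione each take $220,000.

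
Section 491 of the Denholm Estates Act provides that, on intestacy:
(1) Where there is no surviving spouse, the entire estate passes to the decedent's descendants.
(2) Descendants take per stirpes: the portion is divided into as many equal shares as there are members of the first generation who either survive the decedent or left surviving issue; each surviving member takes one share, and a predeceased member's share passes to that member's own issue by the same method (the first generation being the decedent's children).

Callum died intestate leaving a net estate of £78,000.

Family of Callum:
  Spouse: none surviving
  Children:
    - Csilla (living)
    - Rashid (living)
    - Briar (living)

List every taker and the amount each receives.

The entire £78,000 passes to the descendants.
That amount (£78,000) is divided into 3 shares of £26,000: Csilla, Rashid, and Briar each take £26,000.

Csilla: £26,000; Rashid: £26,000; Briar: £26,000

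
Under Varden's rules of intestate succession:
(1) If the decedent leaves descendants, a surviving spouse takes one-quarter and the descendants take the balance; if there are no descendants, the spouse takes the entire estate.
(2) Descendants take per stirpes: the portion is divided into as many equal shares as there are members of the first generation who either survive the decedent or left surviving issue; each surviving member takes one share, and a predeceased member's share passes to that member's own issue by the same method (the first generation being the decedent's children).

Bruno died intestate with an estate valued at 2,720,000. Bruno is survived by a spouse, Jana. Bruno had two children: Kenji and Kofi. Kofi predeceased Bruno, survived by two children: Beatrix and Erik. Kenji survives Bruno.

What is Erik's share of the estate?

Jana takes one-quarter of 2,720,000 = 680,000. The remaining 2,040,000 passes to the descendants.
The descendants' portion (2,040,000) is divided into 2 shares of 1,020,000: Kenji takes 1,020,000; Kofi's 1,020,000 share passes to Kofi's issue.
Kofi's share (1,020,000) is divided into 2 shares of 510,000: Beatrix and Erik each take 510,000.

Erik receives 510,000.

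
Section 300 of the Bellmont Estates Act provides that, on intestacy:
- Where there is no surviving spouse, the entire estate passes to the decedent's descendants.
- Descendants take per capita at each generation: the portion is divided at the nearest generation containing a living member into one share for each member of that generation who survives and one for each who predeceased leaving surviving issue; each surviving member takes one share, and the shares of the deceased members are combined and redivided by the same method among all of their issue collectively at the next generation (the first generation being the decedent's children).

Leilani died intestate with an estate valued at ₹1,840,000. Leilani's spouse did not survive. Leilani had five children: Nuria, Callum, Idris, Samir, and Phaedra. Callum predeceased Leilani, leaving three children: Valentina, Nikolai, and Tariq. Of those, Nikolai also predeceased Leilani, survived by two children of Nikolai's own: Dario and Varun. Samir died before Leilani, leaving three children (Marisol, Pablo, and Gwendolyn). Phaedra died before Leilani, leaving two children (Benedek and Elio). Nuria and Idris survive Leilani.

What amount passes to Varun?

The entire ₹1,840,000 passes to the descendants.
That amount (₹1,840,000) is divided at the children's generation into 5 shares of ₹368,000. Nuria and Idris each take ₹368,000. The 3 shares of the deceased (Callum, Samir, and Phaedra) are combined into a pool of ₹1,104,000.
That pool (₹1,104,000) is divided at the grandchildren's generation into 8 shares of ₹138,000. Valentina, Tariq, Marisol, Pablo, Gwendolyn, Benedek, and Elio each take ₹138,000. The remaining share for the deceased Nikolai (₹138,000) is carried to the next generation.
That pool (₹138,000) is divided at the great-grandchildren's generation equally among Dario and Varun: ₹69,000 each.

Varun receives ₹69,000.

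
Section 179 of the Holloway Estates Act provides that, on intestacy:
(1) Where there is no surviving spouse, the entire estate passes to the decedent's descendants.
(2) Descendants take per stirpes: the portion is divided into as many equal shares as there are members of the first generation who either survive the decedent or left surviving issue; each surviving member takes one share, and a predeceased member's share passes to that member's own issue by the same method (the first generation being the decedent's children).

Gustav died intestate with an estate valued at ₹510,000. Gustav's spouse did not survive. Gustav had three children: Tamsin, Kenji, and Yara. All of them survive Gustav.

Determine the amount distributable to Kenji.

Kenji receives ₹170,000.

The entire ₹510,000 passes to the descendants.
That amount (₹510,000) is divided into 3 shares of ₹170,000: Tamsin, Kenji, and Yara each take ₹170,000.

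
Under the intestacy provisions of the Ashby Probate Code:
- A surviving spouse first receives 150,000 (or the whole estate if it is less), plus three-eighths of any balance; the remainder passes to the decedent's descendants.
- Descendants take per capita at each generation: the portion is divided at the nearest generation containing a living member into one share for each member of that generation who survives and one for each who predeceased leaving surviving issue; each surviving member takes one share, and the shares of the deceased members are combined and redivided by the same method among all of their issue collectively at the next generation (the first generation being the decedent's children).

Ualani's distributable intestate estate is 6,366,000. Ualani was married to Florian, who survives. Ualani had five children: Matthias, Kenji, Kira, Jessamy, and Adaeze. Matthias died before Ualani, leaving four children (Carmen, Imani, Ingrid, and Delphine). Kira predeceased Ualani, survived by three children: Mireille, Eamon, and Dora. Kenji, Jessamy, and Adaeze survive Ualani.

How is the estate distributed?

Florian: 2,481,000; Carmen: 222,000; Imani: 222,000; Ingrid: 222,000; Delphine: 222,000; Kenji: 777,000; Mireille: 222,000; Eamon: 222,000; Dora: 222,000; Jessamy: 777,000; Adaeze: 777,000

Florian first takes 150,000, leaving a balance of 6,216,000. Florian then takes three-eighths of the balance (2,331,000), for a total of 2,481,000. The remaining 3,885,000 passes to the descendants.
The descendants' portion (3,885,000) is divided at the children's generation into 5 shares of 777,000. Kenji, Jessamy, and Adaeze each take 777,000. The 2 shares of the deceased (Matthias and Kira) are combined into a pool of 1,554,000.
That pool (1,554,000) is divided at the grandchildren's generation equally among Carmen, Imani, Ingrid, Delphine, Mireille, Eamon, and Dora: 222,000 each.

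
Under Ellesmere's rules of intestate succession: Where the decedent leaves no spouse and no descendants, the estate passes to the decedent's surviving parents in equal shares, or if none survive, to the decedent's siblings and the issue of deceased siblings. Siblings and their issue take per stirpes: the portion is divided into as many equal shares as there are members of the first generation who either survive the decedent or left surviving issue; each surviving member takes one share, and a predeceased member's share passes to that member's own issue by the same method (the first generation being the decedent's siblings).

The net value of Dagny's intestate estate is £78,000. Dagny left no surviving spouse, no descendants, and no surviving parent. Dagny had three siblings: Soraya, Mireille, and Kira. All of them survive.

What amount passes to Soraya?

The entire £78,000 passes to the siblings and their issue.
That amount (£78,000) is divided into 3 shares of £26,000: Soraya, Mireille, and Kira each take £26,000.

Soraya receives £26,000.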